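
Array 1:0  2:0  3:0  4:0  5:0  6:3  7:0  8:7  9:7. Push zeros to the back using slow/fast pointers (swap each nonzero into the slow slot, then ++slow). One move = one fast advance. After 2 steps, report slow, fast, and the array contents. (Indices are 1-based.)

slow=1, fast=3, a=[0, 0, 0, 0, 0, 3, 0, 7, 7]

(s=1,f=1) a[fast]=0 → fast++
(s=1,f=2) a[fast]=0 → fast++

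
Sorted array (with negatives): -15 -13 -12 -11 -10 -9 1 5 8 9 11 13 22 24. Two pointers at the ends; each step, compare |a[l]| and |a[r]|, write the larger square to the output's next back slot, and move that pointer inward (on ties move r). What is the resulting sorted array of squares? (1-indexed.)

l=1 r=14: |-15|<=|24| out[14]=576, r--
l=1 r=13: |-15|<=|22| out[13]=484, r--
l=1 r=12: |-15|>|13| out[12]=225, l++
l=2 r=12: |-13|<=|13| out[11]=169, r--
l=2 r=11: |-13|>|11| out[10]=169, l++
l=3 r=11: |-12|>|11| out[9]=144, l++
l=4 r=11: |-11|<=|11| out[8]=121, r--
l=4 r=10: |-11|>|9| out[7]=121, l++
l=5 r=10: |-10|>|9| out[6]=100, l++
l=6 r=10: |-9|<=|9| out[5]=81, r--
l=6 r=9: |-9|>|8| out[4]=81, l++
l=7 r=9: |1|<=|8| out[3]=64, r--
l=7 r=8: |1|<=|5| out[2]=25, r--
l=7 r=7: |1|<=|1| out[1]=1, r--

[1, 25, 64, 81, 81, 100, 121, 121, 144, 169, 169, 225, 484, 576]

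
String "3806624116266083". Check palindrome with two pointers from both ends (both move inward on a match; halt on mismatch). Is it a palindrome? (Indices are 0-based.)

[0,15] '3'=='3' → l++,r--
[1,14] '8'=='8' → l++,r--
[2,13] '0'=='0' → l++,r--
[3,12] '6'=='6' → l++,r--
[4,11] '6'=='6' → l++,r--
[5,10] '2'=='2' → l++,r--
[6,9] '4'!='6' → stop

not a palindrome (mismatch at 6,9)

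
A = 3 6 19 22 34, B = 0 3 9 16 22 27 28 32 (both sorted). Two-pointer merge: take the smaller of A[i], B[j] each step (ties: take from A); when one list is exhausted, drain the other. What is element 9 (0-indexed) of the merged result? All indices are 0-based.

i=0 j=0: A[i]=3>B[j]=0 take 0, j++
i=0 j=1: A[i]=3<=B[j]=3 take 3, i++
i=1 j=1: A[i]=6>B[j]=3 take 3, j++
i=1 j=2: A[i]=6<=B[j]=9 take 6, i++
i=2 j=2: A[i]=19>B[j]=9 take 9, j++
i=2 j=3: A[i]=19>B[j]=16 take 16, j++
i=2 j=4: A[i]=19<=B[j]=22 take 19, i++
i=3 j=4: A[i]=22<=B[j]=22 take 22, i++
i=4 j=4: A[i]=34>B[j]=22 take 22, j++
i=4 j=5: A[i]=34>B[j]=27 take 27, j++
i=4 j=6: A[i]=34>B[j]=28 take 28, j++
i=4 j=7: A[i]=34>B[j]=32 take 32, j++
i=4 j=8: B done, take A[i]=34, i++

merged[9] = 27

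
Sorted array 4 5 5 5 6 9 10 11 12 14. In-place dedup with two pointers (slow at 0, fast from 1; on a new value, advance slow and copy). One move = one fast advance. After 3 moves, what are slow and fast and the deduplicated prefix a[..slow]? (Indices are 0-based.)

slow=1, fast=4, prefix=[4, 5]

slow=0 fast=1: a[fast]=5≠a[slow]=4 write a[1]=5, slow++,fast++
slow=1 fast=2: a[fast]=5=a[slow] dup, fast++
slow=1 fast=3: a[fast]=5=a[slow] dup, fast++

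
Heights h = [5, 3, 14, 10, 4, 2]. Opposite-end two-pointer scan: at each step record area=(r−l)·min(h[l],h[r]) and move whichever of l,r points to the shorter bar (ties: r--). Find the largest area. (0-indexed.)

max area = 16

l=0 r=5: min(5,2)*5=10 best=10 *, r--
l=0 r=4: min(5,4)*4=16 best=16 *, r--
l=0 r=3: min(5,10)*3=15 best=16, l++
l=1 r=3: min(3,10)*2=6 best=16, l++
l=2 r=3: min(14,10)*1=10 best=16, r--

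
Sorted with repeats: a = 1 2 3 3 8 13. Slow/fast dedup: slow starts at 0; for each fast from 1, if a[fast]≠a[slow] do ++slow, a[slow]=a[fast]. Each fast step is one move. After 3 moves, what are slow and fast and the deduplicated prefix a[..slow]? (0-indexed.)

slow=2, fast=4, prefix=[1, 2, 3]

slow=0 fast=1: a[fast]=2≠a[slow]=1 write a[1]=2, slow++,fast++
slow=1 fast=2: a[fast]=3≠a[slow]=2 write a[2]=3, slow++,fast++
slow=2 fast=3: a[fast]=3=a[slow] dup, fast++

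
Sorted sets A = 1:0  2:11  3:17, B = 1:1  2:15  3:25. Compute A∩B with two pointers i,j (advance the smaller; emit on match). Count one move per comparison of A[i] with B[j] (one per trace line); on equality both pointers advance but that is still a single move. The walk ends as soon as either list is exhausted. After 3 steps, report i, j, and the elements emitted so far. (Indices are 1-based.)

[i=1,j=1] 0<1 → i++
[i=2,j=1] 11>1 → j++
[i=2,j=2] 11<15 → i++

i=3, j=2, emitted=[]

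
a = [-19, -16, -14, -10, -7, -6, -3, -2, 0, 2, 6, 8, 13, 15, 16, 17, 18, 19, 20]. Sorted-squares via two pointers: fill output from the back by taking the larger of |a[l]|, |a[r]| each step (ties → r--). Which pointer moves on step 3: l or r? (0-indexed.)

l=0 r=18: |-19|<=|20| out[18]=400, r--
l=0 r=17: |-19|<=|19| out[17]=361, r--
l=0 r=16: |-19|>|18| out[16]=361, l++

l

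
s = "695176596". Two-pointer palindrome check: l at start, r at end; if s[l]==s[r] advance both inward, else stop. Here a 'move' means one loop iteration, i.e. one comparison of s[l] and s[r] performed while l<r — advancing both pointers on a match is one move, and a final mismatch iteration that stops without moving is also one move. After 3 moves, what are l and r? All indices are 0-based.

l=3, r=5

l=0 r=8: '6'=='6', l++,r--
l=1 r=7: '9'=='9', l++,r--
l=2 r=6: '5'=='5', l++,r--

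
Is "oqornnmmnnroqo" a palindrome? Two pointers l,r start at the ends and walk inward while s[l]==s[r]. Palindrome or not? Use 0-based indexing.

palindrome

l=0 r=13: 'o'=='o', l++,r--
l=1 r=12: 'q'=='q', l++,r--
l=2 r=11: 'o'=='o', l++,r--
l=3 r=10: 'r'=='r', l++,r--
l=4 r=9: 'n'=='n', l++,r--
l=5 r=8: 'n'=='n', l++,r--
l=6 r=7: 'm'=='m', l++,r--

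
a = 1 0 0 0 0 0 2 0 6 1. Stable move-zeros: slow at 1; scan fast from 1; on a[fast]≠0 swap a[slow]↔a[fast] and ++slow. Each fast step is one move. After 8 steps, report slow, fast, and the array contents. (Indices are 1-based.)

slow=1 fast=1: a[fast]=1≠0 swap→a[1]=1, slow++,fast++
slow=2 fast=2: a[fast]=0, fast++
slow=2 fast=3: a[fast]=0, fast++
slow=2 fast=4: a[fast]=0, fast++
slow=2 fast=5: a[fast]=0, fast++
slow=2 fast=6: a[fast]=0, fast++
slow=2 fast=7: a[fast]=2≠0 swap→a[2]=2, slow++,fast++
slow=3 fast=8: a[fast]=0, fast++

slow=3, fast=9, a=[1, 2, 0, 0, 0, 0, 0, 0, 6, 1]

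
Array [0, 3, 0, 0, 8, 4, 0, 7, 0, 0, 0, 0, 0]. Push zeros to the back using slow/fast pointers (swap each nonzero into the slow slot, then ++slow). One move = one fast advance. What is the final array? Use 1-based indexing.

[3, 8, 4, 7, 0, 0, 0, 0, 0, 0, 0, 0, 0]

(s=1,f=1) a[fast]=0 → fast++
(s=1,f=2) a[fast]=3≠0 swap→a[1]=3 → slow++,fast++
(s=2,f=3) a[fast]=0 → fast++
(s=2,f=4) a[fast]=0 → fast++
(s=2,f=5) a[fast]=8≠0 swap→a[2]=8 → slow++,fast++
(s=3,f=6) a[fast]=4≠0 swap→a[3]=4 → slow++,fast++
(s=4,f=7) a[fast]=0 → fast++
(s=4,f=8) a[fast]=7≠0 swap→a[4]=7 → slow++,fast++
(s=5,f=9) a[fast]=0 → fast++
(s=5,f=10) a[fast]=0 → fast++
(s=5,f=11) a[fast]=0 → fast++
(s=5,f=12) a[fast]=0 → fast++
(s=5,f=13) a[fast]=0 → fast++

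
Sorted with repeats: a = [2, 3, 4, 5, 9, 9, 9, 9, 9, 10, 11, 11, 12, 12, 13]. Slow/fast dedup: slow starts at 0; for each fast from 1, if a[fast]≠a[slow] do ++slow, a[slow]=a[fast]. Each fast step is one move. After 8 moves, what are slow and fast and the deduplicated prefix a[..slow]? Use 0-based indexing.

slow=4, fast=9, prefix=[2, 3, 4, 5, 9]

(s=0,f=1) a[fast]=3≠a[slow]=2 write a[1]=3 → slow++,fast++
(s=1,f=2) a[fast]=4≠a[slow]=3 write a[2]=4 → slow++,fast++
(s=2,f=3) a[fast]=5≠a[slow]=4 write a[3]=5 → slow++,fast++
(s=3,f=4) a[fast]=9≠a[slow]=5 write a[4]=9 → slow++,fast++
(s=4,f=5) a[fast]=9=a[slow] dup → fast++
(s=4,f=6) a[fast]=9=a[slow] dup → fast++
(s=4,f=7) a[fast]=9=a[slow] dup → fast++
(s=4,f=8) a[fast]=9=a[slow] dup → fast++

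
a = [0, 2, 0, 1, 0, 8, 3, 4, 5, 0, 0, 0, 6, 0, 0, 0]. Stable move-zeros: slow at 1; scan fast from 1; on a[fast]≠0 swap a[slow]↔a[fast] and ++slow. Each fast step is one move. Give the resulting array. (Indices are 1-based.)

[2, 1, 8, 3, 4, 5, 6, 0, 0, 0, 0, 0, 0, 0, 0, 0]

(s=1,f=1) a[fast]=0 → fast++
(s=1,f=2) a[fast]=2≠0 swap→a[1]=2 → slow++,fast++
(s=2,f=3) a[fast]=0 → fast++
(s=2,f=4) a[fast]=1≠0 swap→a[2]=1 → slow++,fast++
(s=3,f=5) a[fast]=0 → fast++
(s=3,f=6) a[fast]=8≠0 swap→a[3]=8 → slow++,fast++
(s=4,f=7) a[fast]=3≠0 swap→a[4]=3 → slow++,fast++
(s=5,f=8) a[fast]=4≠0 swap→a[5]=4 → slow++,fast++
(s=6,f=9) a[fast]=5≠0 swap→a[6]=5 → slow++,fast++
(s=7,f=10) a[fast]=0 → fast++
(s=7,f=11) a[fast]=0 → fast++
(s=7,f=12) a[fast]=0 → fast++
(s=7,f=13) a[fast]=6≠0 swap→a[7]=6 → slow++,fast++
(s=8,f=14) a[fast]=0 → fast++
(s=8,f=15) a[fast]=0 → fast++
(s=8,f=16) a[fast]=0 → fast++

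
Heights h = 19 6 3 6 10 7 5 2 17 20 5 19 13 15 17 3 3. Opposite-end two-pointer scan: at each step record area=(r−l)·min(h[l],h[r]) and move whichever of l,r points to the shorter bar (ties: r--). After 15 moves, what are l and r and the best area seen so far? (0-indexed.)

l=0 r=16: min(19,3)*16=48 best=48 *, r--
l=0 r=15: min(19,3)*15=45 best=48, r--
l=0 r=14: min(19,17)*14=238 best=238 *, r--
l=0 r=13: min(19,15)*13=195 best=238, r--
l=0 r=12: min(19,13)*12=156 best=238, r--
l=0 r=11: min(19,19)*11=209 best=238, r--
l=0 r=10: min(19,5)*10=50 best=238, r--
l=0 r=9: min(19,20)*9=171 best=238, l++
l=1 r=9: min(6,20)*8=48 best=238, l++
l=2 r=9: min(3,20)*7=21 best=238, l++
l=3 r=9: min(6,20)*6=36 best=238, l++
l=4 r=9: min(10,20)*5=50 best=238, l++
l=5 r=9: min(7,20)*4=28 best=238, l++
l=6 r=9: min(5,20)*3=15 best=238, l++
l=7 r=9: min(2,20)*2=4 best=238, l++

l=8, r=9, best area=238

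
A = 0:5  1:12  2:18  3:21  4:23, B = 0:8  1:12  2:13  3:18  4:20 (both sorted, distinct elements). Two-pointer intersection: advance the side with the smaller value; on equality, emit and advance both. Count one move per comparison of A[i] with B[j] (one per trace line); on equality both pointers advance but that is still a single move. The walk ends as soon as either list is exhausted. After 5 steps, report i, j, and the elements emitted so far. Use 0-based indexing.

i=3, j=4, emitted=[12, 18]

[i=0,j=0] 5<8 → i++
[i=1,j=0] 12>8 → j++
[i=1,j=1] 12==12 emit → i++,j++
[i=2,j=2] 18>13 → j++
[i=2,j=3] 18==18 emit → i++,j++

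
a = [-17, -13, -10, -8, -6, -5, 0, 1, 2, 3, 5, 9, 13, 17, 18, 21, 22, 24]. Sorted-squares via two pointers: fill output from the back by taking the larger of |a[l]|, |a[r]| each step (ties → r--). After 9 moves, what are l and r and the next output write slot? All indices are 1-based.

l=1 r=18: |-17|<=|24| out[18]=576, r--
l=1 r=17: |-17|<=|22| out[17]=484, r--
l=1 r=16: |-17|<=|21| out[16]=441, r--
l=1 r=15: |-17|<=|18| out[15]=324, r--
l=1 r=14: |-17|<=|17| out[14]=289, r--
l=1 r=13: |-17|>|13| out[13]=289, l++
l=2 r=13: |-13|<=|13| out[12]=169, r--
l=2 r=12: |-13|>|9| out[11]=169, l++
l=3 r=12: |-10|>|9| out[10]=100, l++

l=4, r=12, next write slot=9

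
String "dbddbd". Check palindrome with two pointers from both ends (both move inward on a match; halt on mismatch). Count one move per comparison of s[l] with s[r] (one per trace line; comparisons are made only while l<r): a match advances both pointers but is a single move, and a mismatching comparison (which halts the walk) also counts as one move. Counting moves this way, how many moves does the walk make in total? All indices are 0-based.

3 moves

l=0 r=5: 'd'=='d', l++,r--
l=1 r=4: 'b'=='b', l++,r--
l=2 r=3: 'd'=='d', l++,r--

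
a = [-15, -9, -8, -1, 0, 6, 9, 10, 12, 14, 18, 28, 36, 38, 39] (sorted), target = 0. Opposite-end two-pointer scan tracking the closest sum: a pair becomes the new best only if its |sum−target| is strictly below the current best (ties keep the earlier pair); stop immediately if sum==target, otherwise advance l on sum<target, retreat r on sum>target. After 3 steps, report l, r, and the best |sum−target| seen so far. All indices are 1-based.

l=1, r=12, best |Δ|=21

[1,15] -15+39=24 d=24 * → r--
[1,14] -15+38=23 d=23 * → r--
[1,13] -15+36=21 d=21 * → r--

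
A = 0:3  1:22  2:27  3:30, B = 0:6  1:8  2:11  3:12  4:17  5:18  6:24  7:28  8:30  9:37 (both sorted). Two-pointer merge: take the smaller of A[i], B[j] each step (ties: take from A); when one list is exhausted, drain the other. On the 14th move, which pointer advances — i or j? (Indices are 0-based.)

j

[i=0,j=0] A[i]=3<=B[j]=6 take 3 → i++
[i=1,j=0] A[i]=22>B[j]=6 take 6 → j++
[i=1,j=1] A[i]=22>B[j]=8 take 8 → j++
[i=1,j=2] A[i]=22>B[j]=11 take 11 → j++
[i=1,j=3] A[i]=22>B[j]=12 take 12 → j++
[i=1,j=4] A[i]=22>B[j]=17 take 17 → j++
[i=1,j=5] A[i]=22>B[j]=18 take 18 → j++
[i=1,j=6] A[i]=22<=B[j]=24 take 22 → i++
[i=2,j=6] A[i]=27>B[j]=24 take 24 → j++
[i=2,j=7] A[i]=27<=B[j]=28 take 27 → i++
[i=3,j=7] A[i]=30>B[j]=28 take 28 → j++
[i=3,j=8] A[i]=30<=B[j]=30 take 30 → i++
[i=4,j=8] A done, take B[j]=30 → j++
[i=4,j=9] A done, take B[j]=37 → j++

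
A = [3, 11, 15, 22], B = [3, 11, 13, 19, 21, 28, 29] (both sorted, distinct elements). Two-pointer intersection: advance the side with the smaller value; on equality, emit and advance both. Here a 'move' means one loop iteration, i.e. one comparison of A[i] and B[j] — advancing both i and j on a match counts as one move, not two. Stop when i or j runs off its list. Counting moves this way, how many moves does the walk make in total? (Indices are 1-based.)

7 moves

[i=1,j=1] 3==3 emit → i++,j++
[i=2,j=2] 11==11 emit → i++,j++
[i=3,j=3] 15>13 → j++
[i=3,j=4] 15<19 → i++
[i=4,j=4] 22>19 → j++
[i=4,j=5] 22>21 → j++
[i=4,j=6] 22<28 → i++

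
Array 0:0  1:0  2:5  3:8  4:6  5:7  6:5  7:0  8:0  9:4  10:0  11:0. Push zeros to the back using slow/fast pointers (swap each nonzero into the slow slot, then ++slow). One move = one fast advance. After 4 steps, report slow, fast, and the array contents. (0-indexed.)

slow=0 fast=0: a[fast]=0, fast++
slow=0 fast=1: a[fast]=0, fast++
slow=0 fast=2: a[fast]=5≠0 swap→a[0]=5, slow++,fast++
slow=1 fast=3: a[fast]=8≠0 swap→a[1]=8, slow++,fast++

slow=2, fast=4, a=[5, 8, 0, 0, 6, 7, 5, 0, 0, 4, 0, 0]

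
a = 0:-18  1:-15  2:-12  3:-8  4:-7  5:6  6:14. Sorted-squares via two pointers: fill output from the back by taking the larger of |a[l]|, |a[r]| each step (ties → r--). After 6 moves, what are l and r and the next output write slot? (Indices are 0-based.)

l=5, r=5, next write slot=0

l=0 r=6: |-18|>|14| out[6]=324, l++
l=1 r=6: |-15|>|14| out[5]=225, l++
l=2 r=6: |-12|<=|14| out[4]=196, r--
l=2 r=5: |-12|>|6| out[3]=144, l++
l=3 r=5: |-8|>|6| out[2]=64, l++
l=4 r=5: |-7|>|6| out[1]=49, l++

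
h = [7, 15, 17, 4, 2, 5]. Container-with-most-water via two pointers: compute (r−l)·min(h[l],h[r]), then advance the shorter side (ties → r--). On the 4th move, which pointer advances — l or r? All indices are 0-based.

l=0 r=5: min(7,5)*5=25 best=25 *, r--
l=0 r=4: min(7,2)*4=8 best=25, r--
l=0 r=3: min(7,4)*3=12 best=25, r--
l=0 r=2: min(7,17)*2=14 best=25, l++

l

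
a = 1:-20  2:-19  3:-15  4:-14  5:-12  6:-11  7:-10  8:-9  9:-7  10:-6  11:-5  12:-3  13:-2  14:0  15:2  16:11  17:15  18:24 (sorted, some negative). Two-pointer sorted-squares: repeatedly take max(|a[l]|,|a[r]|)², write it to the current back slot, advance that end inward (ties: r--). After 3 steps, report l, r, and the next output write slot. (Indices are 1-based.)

l=3, r=17, next write slot=15

l=1 r=18: |-20|<=|24| out[18]=576, r--
l=1 r=17: |-20|>|15| out[17]=400, l++
l=2 r=17: |-19|>|15| out[16]=361, l++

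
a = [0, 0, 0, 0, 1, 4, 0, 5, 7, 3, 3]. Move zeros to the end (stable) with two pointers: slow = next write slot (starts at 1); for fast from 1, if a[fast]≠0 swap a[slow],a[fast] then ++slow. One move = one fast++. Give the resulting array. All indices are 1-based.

slow=1 fast=1: a[fast]=0, fast++
slow=1 fast=2: a[fast]=0, fast++
slow=1 fast=3: a[fast]=0, fast++
slow=1 fast=4: a[fast]=0, fast++
slow=1 fast=5: a[fast]=1≠0 swap→a[1]=1, slow++,fast++
slow=2 fast=6: a[fast]=4≠0 swap→a[2]=4, slow++,fast++
slow=3 fast=7: a[fast]=0, fast++
slow=3 fast=8: a[fast]=5≠0 swap→a[3]=5, slow++,fast++
slow=4 fast=9: a[fast]=7≠0 swap→a[4]=7, slow++,fast++
slow=5 fast=10: a[fast]=3≠0 swap→a[5]=3, slow++,fast++
slow=6 fast=11: a[fast]=3≠0 swap→a[6]=3, slow++,fast++

[1, 4, 5, 7, 3, 3, 0, 0, 0, 0, 0]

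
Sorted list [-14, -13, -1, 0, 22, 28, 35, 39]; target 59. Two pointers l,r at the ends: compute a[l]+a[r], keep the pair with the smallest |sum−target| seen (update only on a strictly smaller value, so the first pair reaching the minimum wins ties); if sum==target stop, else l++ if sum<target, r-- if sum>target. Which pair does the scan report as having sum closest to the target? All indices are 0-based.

l=0 r=7: -14+39=25 d=34 *, l++
l=1 r=7: -13+39=26 d=33 *, l++
l=2 r=7: -1+39=38 d=21 *, l++
l=3 r=7: 0+39=39 d=20 *, l++
l=4 r=7: 22+39=61 d=2 *, r--
l=4 r=6: 22+35=57 d=2, l++
l=5 r=6: 28+35=63 d=4, r--

pair (22, 39) with sum 61 (|Δ|=2)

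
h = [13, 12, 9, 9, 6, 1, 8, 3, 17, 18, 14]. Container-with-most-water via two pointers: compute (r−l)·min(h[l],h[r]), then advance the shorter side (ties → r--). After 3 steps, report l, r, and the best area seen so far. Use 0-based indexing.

[0,10] min(13,14)*10=130 best=130 * → l++
[1,10] min(12,14)*9=108 best=130 → l++
[2,10] min(9,14)*8=72 best=130 → l++

l=3, r=10, best area=130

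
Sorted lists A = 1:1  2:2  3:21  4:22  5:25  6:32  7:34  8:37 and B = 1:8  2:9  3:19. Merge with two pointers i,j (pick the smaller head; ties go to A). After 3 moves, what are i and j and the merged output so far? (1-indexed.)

i=3, j=2, merged so far=[1, 2, 8]

[i=1,j=1] A[i]=1<=B[j]=8 take 1 → i++
[i=2,j=1] A[i]=2<=B[j]=8 take 2 → i++
[i=3,j=1] A[i]=21>B[j]=8 take 8 → j++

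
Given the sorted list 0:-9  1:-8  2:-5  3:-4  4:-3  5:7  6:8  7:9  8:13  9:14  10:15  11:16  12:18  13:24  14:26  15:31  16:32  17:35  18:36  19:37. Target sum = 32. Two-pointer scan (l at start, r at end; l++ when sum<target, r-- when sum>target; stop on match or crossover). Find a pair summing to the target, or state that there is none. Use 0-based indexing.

(-5, 37)

l=0 r=19: -9+37=28 <32, l++
l=1 r=19: -8+37=29 <32, l++
l=2 r=19: -5+37=32, found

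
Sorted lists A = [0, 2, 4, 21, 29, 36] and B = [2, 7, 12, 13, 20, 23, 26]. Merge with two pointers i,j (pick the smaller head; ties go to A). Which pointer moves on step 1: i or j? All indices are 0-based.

i=0 j=0: A[i]=0<=B[j]=2 take 0, i++

i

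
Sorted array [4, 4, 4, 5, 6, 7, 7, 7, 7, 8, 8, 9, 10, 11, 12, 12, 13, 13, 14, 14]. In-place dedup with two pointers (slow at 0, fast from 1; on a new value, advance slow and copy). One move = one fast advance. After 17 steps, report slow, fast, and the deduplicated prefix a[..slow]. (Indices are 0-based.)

slow=9, fast=18, prefix=[4, 5, 6, 7, 8, 9, 10, 11, 12, 13]

(s=0,f=1) a[fast]=4=a[slow] dup → fast++
(s=0,f=2) a[fast]=4=a[slow] dup → fast++
(s=0,f=3) a[fast]=5≠a[slow]=4 write a[1]=5 → slow++,fast++
(s=1,f=4) a[fast]=6≠a[slow]=5 write a[2]=6 → slow++,fast++
(s=2,f=5) a[fast]=7≠a[slow]=6 write a[3]=7 → slow++,fast++
(s=3,f=6) a[fast]=7=a[slow] dup → fast++
(s=3,f=7) a[fast]=7=a[slow] dup → fast++
(s=3,f=8) a[fast]=7=a[slow] dup → fast++
(s=3,f=9) a[fast]=8≠a[slow]=7 write a[4]=8 → slow++,fast++
(s=4,f=10) a[fast]=8=a[slow] dup → fast++
(s=4,f=11) a[fast]=9≠a[slow]=8 write a[5]=9 → slow++,fast++
(s=5,f=12) a[fast]=10≠a[slow]=9 write a[6]=10 → slow++,fast++
(s=6,f=13) a[fast]=11≠a[slow]=10 write a[7]=11 → slow++,fast++
(s=7,f=14) a[fast]=12≠a[slow]=11 write a[8]=12 → slow++,fast++
(s=8,f=15) a[fast]=12=a[slow] dup → fast++
(s=8,f=16) a[fast]=13≠a[slow]=12 write a[9]=13 → slow++,fast++
(s=9,f=17) a[fast]=13=a[slow] dup → fast++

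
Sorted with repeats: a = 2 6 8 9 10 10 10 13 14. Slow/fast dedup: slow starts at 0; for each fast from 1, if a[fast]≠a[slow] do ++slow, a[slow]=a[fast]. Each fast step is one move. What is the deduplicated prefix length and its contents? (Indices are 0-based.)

slow=0 fast=1: a[fast]=6≠a[slow]=2 write a[1]=6, slow++,fast++
slow=1 fast=2: a[fast]=8≠a[slow]=6 write a[2]=8, slow++,fast++
slow=2 fast=3: a[fast]=9≠a[slow]=8 write a[3]=9, slow++,fast++
slow=3 fast=4: a[fast]=10≠a[slow]=9 write a[4]=10, slow++,fast++
slow=4 fast=5: a[fast]=10=a[slow] dup, fast++
slow=4 fast=6: a[fast]=10=a[slow] dup, fast++
slow=4 fast=7: a[fast]=13≠a[slow]=10 write a[5]=13, slow++,fast++
slow=5 fast=8: a[fast]=14≠a[slow]=13 write a[6]=14, slow++,fast++

length 7; prefix = [2, 6, 8, 9, 10, 13, 14]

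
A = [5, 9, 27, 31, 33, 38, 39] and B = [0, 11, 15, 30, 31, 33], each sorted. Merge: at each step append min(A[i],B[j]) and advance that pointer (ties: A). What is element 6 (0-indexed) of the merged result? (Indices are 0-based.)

merged[6] = 30

i=0 j=0: A[i]=5>B[j]=0 take 0, j++
i=0 j=1: A[i]=5<=B[j]=11 take 5, i++
i=1 j=1: A[i]=9<=B[j]=11 take 9, i++
i=2 j=1: A[i]=27>B[j]=11 take 11, j++
i=2 j=2: A[i]=27>B[j]=15 take 15, j++
i=2 j=3: A[i]=27<=B[j]=30 take 27, i++
i=3 j=3: A[i]=31>B[j]=30 take 30, j++
i=3 j=4: A[i]=31<=B[j]=31 take 31, i++
i=4 j=4: A[i]=33>B[j]=31 take 31, j++
i=4 j=5: A[i]=33<=B[j]=33 take 33, i++
i=5 j=5: A[i]=38>B[j]=33 take 33, j++
i=5 j=6: B done, take A[i]=38, i++
i=6 j=6: B done, take A[i]=39, i++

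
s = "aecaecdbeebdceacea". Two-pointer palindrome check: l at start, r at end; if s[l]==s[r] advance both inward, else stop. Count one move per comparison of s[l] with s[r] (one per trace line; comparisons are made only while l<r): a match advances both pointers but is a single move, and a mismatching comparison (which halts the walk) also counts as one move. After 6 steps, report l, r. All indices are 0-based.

[0,17] 'a'=='a' → l++,r--
[1,16] 'e'=='e' → l++,r--
[2,15] 'c'=='c' → l++,r--
[3,14] 'a'=='a' → l++,r--
[4,13] 'e'=='e' → l++,r--
[5,12] 'c'=='c' → l++,r--

l=6, r=11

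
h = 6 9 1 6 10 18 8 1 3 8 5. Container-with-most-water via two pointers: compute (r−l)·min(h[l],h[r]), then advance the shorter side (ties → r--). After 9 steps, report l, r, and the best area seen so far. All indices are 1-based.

[1,11] min(6,5)*10=50 best=50 * → r--
[1,10] min(6,8)*9=54 best=54 * → l++
[2,10] min(9,8)*8=64 best=64 * → r--
[2,9] min(9,3)*7=21 best=64 → r--
[2,8] min(9,1)*6=6 best=64 → r--
[2,7] min(9,8)*5=40 best=64 → r--
[2,6] min(9,18)*4=36 best=64 → l++
[3,6] min(1,18)*3=3 best=64 → l++
[4,6] min(6,18)*2=12 best=64 → l++

l=5, r=6, best area=64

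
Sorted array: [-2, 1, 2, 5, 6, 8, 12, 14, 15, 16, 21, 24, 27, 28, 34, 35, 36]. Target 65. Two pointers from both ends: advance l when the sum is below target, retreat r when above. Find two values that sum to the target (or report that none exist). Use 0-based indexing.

l=0 r=16: -2+36=34 <65, l++
l=1 r=16: 1+36=37 <65, l++
l=2 r=16: 2+36=38 <65, l++
l=3 r=16: 5+36=41 <65, l++
l=4 r=16: 6+36=42 <65, l++
l=5 r=16: 8+36=44 <65, l++
l=6 r=16: 12+36=48 <65, l++
l=7 r=16: 14+36=50 <65, l++
l=8 r=16: 15+36=51 <65, l++
l=9 r=16: 16+36=52 <65, l++
l=10 r=16: 21+36=57 <65, l++
l=11 r=16: 24+36=60 <65, l++
l=12 r=16: 27+36=63 <65, l++
l=13 r=16: 28+36=64 <65, l++
l=14 r=16: 34+36=70 >65, r--
l=14 r=15: 34+35=69 >65, r--

no pair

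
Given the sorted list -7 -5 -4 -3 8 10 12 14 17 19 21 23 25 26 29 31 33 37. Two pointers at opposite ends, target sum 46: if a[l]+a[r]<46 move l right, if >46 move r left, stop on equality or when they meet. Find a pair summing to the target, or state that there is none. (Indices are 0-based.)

(17, 29)

[0,17] -7+37=30 <46 → l++
[1,17] -5+37=32 <46 → l++
[2,17] -4+37=33 <46 → l++
[3,17] -3+37=34 <46 → l++
[4,17] 8+37=45 <46 → l++
[5,17] 10+37=47 >46 → r--
[5,16] 10+33=43 <46 → l++
[6,16] 12+33=45 <46 → l++
[7,16] 14+33=47 >46 → r--
[7,15] 14+31=45 <46 → l++
[8,15] 17+31=48 >46 → r--
[8,14] 17+29=46 → found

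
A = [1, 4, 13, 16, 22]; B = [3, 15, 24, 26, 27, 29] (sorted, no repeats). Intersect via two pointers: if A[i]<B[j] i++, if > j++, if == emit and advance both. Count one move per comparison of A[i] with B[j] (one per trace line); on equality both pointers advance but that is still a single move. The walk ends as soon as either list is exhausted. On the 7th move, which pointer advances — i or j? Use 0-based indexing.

[i=0,j=0] 1<3 → i++
[i=1,j=0] 4>3 → j++
[i=1,j=1] 4<15 → i++
[i=2,j=1] 13<15 → i++
[i=3,j=1] 16>15 → j++
[i=3,j=2] 16<24 → i++
[i=4,j=2] 22<24 → i++

i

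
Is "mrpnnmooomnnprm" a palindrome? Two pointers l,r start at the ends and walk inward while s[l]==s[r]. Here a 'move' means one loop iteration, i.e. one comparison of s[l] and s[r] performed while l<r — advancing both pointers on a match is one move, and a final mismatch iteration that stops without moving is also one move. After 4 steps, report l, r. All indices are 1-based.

l=1 r=15: 'm'=='m', l++,r--
l=2 r=14: 'r'=='r', l++,r--
l=3 r=13: 'p'=='p', l++,r--
l=4 r=12: 'n'=='n', l++,r--

l=5, r=11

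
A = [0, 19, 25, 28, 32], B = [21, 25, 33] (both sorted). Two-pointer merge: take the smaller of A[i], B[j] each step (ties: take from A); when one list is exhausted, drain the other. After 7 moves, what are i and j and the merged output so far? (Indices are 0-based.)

[i=0,j=0] A[i]=0<=B[j]=21 take 0 → i++
[i=1,j=0] A[i]=19<=B[j]=21 take 19 → i++
[i=2,j=0] A[i]=25>B[j]=21 take 21 → j++
[i=2,j=1] A[i]=25<=B[j]=25 take 25 → i++
[i=3,j=1] A[i]=28>B[j]=25 take 25 → j++
[i=3,j=2] A[i]=28<=B[j]=33 take 28 → i++
[i=4,j=2] A[i]=32<=B[j]=33 take 32 → i++

i=5, j=2, merged so far=[0, 19, 21, 25, 25, 28, 32]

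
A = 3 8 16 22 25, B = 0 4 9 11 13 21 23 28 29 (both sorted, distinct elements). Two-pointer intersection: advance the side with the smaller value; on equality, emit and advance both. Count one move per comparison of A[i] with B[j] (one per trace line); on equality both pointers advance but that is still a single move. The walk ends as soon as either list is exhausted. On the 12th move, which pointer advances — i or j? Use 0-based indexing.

i

i=0 j=0: 3>0, j++
i=0 j=1: 3<4, i++
i=1 j=1: 8>4, j++
i=1 j=2: 8<9, i++
i=2 j=2: 16>9, j++
i=2 j=3: 16>11, j++
i=2 j=4: 16>13, j++
i=2 j=5: 16<21, i++
i=3 j=5: 22>21, j++
i=3 j=6: 22<23, i++
i=4 j=6: 25>23, j++
i=4 j=7: 25<28, i++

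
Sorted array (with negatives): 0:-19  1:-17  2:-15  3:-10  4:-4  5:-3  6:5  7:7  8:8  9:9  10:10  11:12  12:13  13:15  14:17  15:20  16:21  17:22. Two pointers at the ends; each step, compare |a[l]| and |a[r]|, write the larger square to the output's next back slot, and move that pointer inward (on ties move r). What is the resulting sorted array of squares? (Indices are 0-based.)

[9, 16, 25, 49, 64, 81, 100, 100, 144, 169, 225, 225, 289, 289, 361, 400, 441, 484]

l=0 r=17: |-19|<=|22| out[17]=484, r--
l=0 r=16: |-19|<=|21| out[16]=441, r--
l=0 r=15: |-19|<=|20| out[15]=400, r--
l=0 r=14: |-19|>|17| out[14]=361, l++
l=1 r=14: |-17|<=|17| out[13]=289, r--
l=1 r=13: |-17|>|15| out[12]=289, l++
l=2 r=13: |-15|<=|15| out[11]=225, r--
l=2 r=12: |-15|>|13| out[10]=225, l++
l=3 r=12: |-10|<=|13| out[9]=169, r--
l=3 r=11: |-10|<=|12| out[8]=144, r--
l=3 r=10: |-10|<=|10| out[7]=100, r--
l=3 r=9: |-10|>|9| out[6]=100, l++
l=4 r=9: |-4|<=|9| out[5]=81, r--
l=4 r=8: |-4|<=|8| out[4]=64, r--
l=4 r=7: |-4|<=|7| out[3]=49, r--
l=4 r=6: |-4|<=|5| out[2]=25, r--
l=4 r=5: |-4|>|-3| out[1]=16, l++
l=5 r=5: |-3|<=|-3| out[0]=9, r--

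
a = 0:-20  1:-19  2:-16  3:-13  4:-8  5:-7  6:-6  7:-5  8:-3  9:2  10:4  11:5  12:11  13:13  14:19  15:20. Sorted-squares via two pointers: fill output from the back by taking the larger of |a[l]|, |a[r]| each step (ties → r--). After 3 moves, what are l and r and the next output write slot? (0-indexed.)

l=1, r=13, next write slot=12

l=0 r=15: |-20|<=|20| out[15]=400, r--
l=0 r=14: |-20|>|19| out[14]=400, l++
l=1 r=14: |-19|<=|19| out[13]=361, r--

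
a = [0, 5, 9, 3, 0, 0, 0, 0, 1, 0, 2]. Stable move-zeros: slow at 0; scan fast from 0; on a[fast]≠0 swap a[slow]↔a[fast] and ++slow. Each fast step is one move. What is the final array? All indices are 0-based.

[5, 9, 3, 1, 2, 0, 0, 0, 0, 0, 0]

slow=0 fast=0: a[fast]=0, fast++
slow=0 fast=1: a[fast]=5≠0 swap→a[0]=5, slow++,fast++
slow=1 fast=2: a[fast]=9≠0 swap→a[1]=9, slow++,fast++
slow=2 fast=3: a[fast]=3≠0 swap→a[2]=3, slow++,fast++
slow=3 fast=4: a[fast]=0, fast++
slow=3 fast=5: a[fast]=0, fast++
slow=3 fast=6: a[fast]=0, fast++
slow=3 fast=7: a[fast]=0, fast++
slow=3 fast=8: a[fast]=1≠0 swap→a[3]=1, slow++,fast++
slow=4 fast=9: a[fast]=0, fast++
slow=4 fast=10: a[fast]=2≠0 swap→a[4]=2, slow++,fast++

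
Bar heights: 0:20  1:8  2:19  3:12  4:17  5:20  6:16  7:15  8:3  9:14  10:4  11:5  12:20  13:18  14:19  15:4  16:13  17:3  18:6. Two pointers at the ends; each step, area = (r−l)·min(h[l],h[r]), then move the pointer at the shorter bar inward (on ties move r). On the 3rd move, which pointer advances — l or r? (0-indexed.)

[0,18] min(20,6)*18=108 best=108 * → r--
[0,17] min(20,3)*17=51 best=108 → r--
[0,16] min(20,13)*16=208 best=208 * → r--

r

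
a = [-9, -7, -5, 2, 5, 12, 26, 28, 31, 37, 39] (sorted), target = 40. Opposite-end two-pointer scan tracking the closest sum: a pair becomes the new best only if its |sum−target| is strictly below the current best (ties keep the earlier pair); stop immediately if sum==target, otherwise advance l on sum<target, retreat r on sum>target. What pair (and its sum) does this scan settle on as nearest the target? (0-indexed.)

pair (12, 28) with sum 40 (|Δ|=0)

[0,10] -9+39=30 d=10 * → l++
[1,10] -7+39=32 d=8 * → l++
[2,10] -5+39=34 d=6 * → l++
[3,10] 2+39=41 d=1 * → r--
[3,9] 2+37=39 d=1 → l++
[4,9] 5+37=42 d=2 → r--
[4,8] 5+31=36 d=4 → l++
[5,8] 12+31=43 d=3 → r--
[5,7] 12+28=40 d=0 * → stop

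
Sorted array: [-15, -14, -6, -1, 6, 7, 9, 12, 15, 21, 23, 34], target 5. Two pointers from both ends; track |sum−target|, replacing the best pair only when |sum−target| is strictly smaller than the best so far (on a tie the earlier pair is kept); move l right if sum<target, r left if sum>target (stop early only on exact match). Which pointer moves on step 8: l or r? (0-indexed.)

l

l=0 r=11: -15+34=19 d=14 *, r--
l=0 r=10: -15+23=8 d=3 *, r--
l=0 r=9: -15+21=6 d=1 *, r--
l=0 r=8: -15+15=0 d=5, l++
l=1 r=8: -14+15=1 d=4, l++
l=2 r=8: -6+15=9 d=4, r--
l=2 r=7: -6+12=6 d=1, r--
l=2 r=6: -6+9=3 d=2, l++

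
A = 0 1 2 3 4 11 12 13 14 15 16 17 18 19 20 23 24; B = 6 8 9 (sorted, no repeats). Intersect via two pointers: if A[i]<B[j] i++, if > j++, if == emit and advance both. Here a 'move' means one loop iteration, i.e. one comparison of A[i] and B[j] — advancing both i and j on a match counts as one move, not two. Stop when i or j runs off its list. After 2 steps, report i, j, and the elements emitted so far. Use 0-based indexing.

i=0 j=0: 0<6, i++
i=1 j=0: 1<6, i++

i=2, j=0, emitted=[]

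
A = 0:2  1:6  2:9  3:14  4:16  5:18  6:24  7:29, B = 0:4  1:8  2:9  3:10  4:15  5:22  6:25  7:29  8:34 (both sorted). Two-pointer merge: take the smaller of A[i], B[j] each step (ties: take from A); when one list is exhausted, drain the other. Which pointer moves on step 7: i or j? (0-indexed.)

i=0 j=0: A[i]=2<=B[j]=4 take 2, i++
i=1 j=0: A[i]=6>B[j]=4 take 4, j++
i=1 j=1: A[i]=6<=B[j]=8 take 6, i++
i=2 j=1: A[i]=9>B[j]=8 take 8, j++
i=2 j=2: A[i]=9<=B[j]=9 take 9, i++
i=3 j=2: A[i]=14>B[j]=9 take 9, j++
i=3 j=3: A[i]=14>B[j]=10 take 10, j++

j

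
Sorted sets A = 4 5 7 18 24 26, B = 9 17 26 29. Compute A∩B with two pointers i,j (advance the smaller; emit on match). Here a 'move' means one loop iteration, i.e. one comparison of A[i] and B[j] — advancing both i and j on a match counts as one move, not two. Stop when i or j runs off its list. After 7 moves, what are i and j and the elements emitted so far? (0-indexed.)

i=5, j=2, emitted=[]

i=0 j=0: 4<9, i++
i=1 j=0: 5<9, i++
i=2 j=0: 7<9, i++
i=3 j=0: 18>9, j++
i=3 j=1: 18>17, j++
i=3 j=2: 18<26, i++
i=4 j=2: 24<26, i++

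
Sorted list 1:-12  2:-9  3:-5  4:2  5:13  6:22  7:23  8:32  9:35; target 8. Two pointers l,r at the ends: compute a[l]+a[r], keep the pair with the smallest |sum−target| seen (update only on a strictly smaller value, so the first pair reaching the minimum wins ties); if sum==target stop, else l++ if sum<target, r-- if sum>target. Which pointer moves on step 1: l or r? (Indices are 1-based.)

l=1 r=9: -12+35=23 d=15 *, r--

r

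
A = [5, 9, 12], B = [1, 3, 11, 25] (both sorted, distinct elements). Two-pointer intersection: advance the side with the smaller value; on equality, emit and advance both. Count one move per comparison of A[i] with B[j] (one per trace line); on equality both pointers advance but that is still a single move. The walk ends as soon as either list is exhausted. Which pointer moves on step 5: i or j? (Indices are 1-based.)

[i=1,j=1] 5>1 → j++
[i=1,j=2] 5>3 → j++
[i=1,j=3] 5<11 → i++
[i=2,j=3] 9<11 → i++
[i=3,j=3] 12>11 → j++

j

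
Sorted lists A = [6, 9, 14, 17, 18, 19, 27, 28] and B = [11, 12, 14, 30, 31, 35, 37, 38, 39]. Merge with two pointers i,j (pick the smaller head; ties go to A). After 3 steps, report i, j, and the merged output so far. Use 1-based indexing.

i=3, j=2, merged so far=[6, 9, 11]

i=1 j=1: A[i]=6<=B[j]=11 take 6, i++
i=2 j=1: A[i]=9<=B[j]=11 take 9, i++
i=3 j=1: A[i]=14>B[j]=11 take 11, j++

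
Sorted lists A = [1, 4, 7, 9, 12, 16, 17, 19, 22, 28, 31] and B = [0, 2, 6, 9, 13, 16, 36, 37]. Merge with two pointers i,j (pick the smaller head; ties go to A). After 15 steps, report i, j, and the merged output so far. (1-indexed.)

[i=1,j=1] A[i]=1>B[j]=0 take 0 → j++
[i=1,j=2] A[i]=1<=B[j]=2 take 1 → i++
[i=2,j=2] A[i]=4>B[j]=2 take 2 → j++
[i=2,j=3] A[i]=4<=B[j]=6 take 4 → i++
[i=3,j=3] A[i]=7>B[j]=6 take 6 → j++
[i=3,j=4] A[i]=7<=B[j]=9 take 7 → i++
[i=4,j=4] A[i]=9<=B[j]=9 take 9 → i++
[i=5,j=4] A[i]=12>B[j]=9 take 9 → j++
[i=5,j=5] A[i]=12<=B[j]=13 take 12 → i++
[i=6,j=5] A[i]=16>B[j]=13 take 13 → j++
[i=6,j=6] A[i]=16<=B[j]=16 take 16 → i++
[i=7,j=6] A[i]=17>B[j]=16 take 16 → j++
[i=7,j=7] A[i]=17<=B[j]=36 take 17 → i++
[i=8,j=7] A[i]=19<=B[j]=36 take 19 → i++
[i=9,j=7] A[i]=22<=B[j]=36 take 22 → i++

i=10, j=7, merged so far=[0, 1, 2, 4, 6, 7, 9, 9, 12, 13, 16, 16, 17, 19, 22]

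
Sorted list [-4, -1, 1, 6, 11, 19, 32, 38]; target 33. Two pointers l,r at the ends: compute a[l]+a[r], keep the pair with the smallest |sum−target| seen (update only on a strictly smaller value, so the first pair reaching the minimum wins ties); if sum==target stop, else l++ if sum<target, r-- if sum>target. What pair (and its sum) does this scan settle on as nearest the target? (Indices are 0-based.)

l=0 r=7: -4+38=34 d=1 *, r--
l=0 r=6: -4+32=28 d=5, l++
l=1 r=6: -1+32=31 d=2, l++
l=2 r=6: 1+32=33 d=0 *, stop

pair (1, 32) with sum 33 (|Δ|=0)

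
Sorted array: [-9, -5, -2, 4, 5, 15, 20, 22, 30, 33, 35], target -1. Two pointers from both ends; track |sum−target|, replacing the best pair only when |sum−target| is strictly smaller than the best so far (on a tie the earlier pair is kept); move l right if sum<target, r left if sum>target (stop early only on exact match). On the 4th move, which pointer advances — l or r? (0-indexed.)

r

l=0 r=10: -9+35=26 d=27 *, r--
l=0 r=9: -9+33=24 d=25 *, r--
l=0 r=8: -9+30=21 d=22 *, r--
l=0 r=7: -9+22=13 d=14 *, r--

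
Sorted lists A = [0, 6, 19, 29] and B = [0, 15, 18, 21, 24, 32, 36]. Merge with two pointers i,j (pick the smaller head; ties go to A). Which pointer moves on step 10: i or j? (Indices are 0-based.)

j

i=0 j=0: A[i]=0<=B[j]=0 take 0, i++
i=1 j=0: A[i]=6>B[j]=0 take 0, j++
i=1 j=1: A[i]=6<=B[j]=15 take 6, i++
i=2 j=1: A[i]=19>B[j]=15 take 15, j++
i=2 j=2: A[i]=19>B[j]=18 take 18, j++
i=2 j=3: A[i]=19<=B[j]=21 take 19, i++
i=3 j=3: A[i]=29>B[j]=21 take 21, j++
i=3 j=4: A[i]=29>B[j]=24 take 24, j++
i=3 j=5: A[i]=29<=B[j]=32 take 29, i++
i=4 j=5: A done, take B[j]=32, j++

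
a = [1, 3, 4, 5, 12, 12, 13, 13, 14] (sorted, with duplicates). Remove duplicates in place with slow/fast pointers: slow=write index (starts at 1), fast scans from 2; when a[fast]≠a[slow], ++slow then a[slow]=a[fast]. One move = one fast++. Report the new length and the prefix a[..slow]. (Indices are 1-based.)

length 7; prefix = [1, 3, 4, 5, 12, 13, 14]

slow=1 fast=2: a[fast]=3≠a[slow]=1 write a[2]=3, slow++,fast++
slow=2 fast=3: a[fast]=4≠a[slow]=3 write a[3]=4, slow++,fast++
slow=3 fast=4: a[fast]=5≠a[slow]=4 write a[4]=5, slow++,fast++
slow=4 fast=5: a[fast]=12≠a[slow]=5 write a[5]=12, slow++,fast++
slow=5 fast=6: a[fast]=12=a[slow] dup, fast++
slow=5 fast=7: a[fast]=13≠a[slow]=12 write a[6]=13, slow++,fast++
slow=6 fast=8: a[fast]=13=a[slow] dup, fast++
slow=6 fast=9: a[fast]=14≠a[slow]=13 write a[7]=14, slow++,fast++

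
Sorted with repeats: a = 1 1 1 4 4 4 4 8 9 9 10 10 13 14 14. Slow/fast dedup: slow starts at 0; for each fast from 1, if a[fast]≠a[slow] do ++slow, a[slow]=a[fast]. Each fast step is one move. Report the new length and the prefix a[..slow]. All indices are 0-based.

length 7; prefix = [1, 4, 8, 9, 10, 13, 14]

(s=0,f=1) a[fast]=1=a[slow] dup → fast++
(s=0,f=2) a[fast]=1=a[slow] dup → fast++
(s=0,f=3) a[fast]=4≠a[slow]=1 write a[1]=4 → slow++,fast++
(s=1,f=4) a[fast]=4=a[slow] dup → fast++
(s=1,f=5) a[fast]=4=a[slow] dup → fast++
(s=1,f=6) a[fast]=4=a[slow] dup → fast++
(s=1,f=7) a[fast]=8≠a[slow]=4 write a[2]=8 → slow++,fast++
(s=2,f=8) a[fast]=9≠a[slow]=8 write a[3]=9 → slow++,fast++
(s=3,f=9) a[fast]=9=a[slow] dup → fast++
(s=3,f=10) a[fast]=10≠a[slow]=9 write a[4]=10 → slow++,fast++
(s=4,f=11) a[fast]=10=a[slow] dup → fast++
(s=4,f=12) a[fast]=13≠a[slow]=10 write a[5]=13 → slow++,fast++
(s=5,f=13) a[fast]=14≠a[slow]=13 write a[6]=14 → slow++,fast++
(s=6,f=14) a[fast]=14=a[slow] dup → fast++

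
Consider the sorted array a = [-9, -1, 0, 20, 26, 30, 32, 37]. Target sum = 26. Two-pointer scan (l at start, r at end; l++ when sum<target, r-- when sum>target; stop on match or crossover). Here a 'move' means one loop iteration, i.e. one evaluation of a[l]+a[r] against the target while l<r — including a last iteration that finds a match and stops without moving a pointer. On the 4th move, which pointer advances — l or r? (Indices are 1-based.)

r

l=1 r=8: -9+37=28 >26, r--
l=1 r=7: -9+32=23 <26, l++
l=2 r=7: -1+32=31 >26, r--
l=2 r=6: -1+30=29 >26, r--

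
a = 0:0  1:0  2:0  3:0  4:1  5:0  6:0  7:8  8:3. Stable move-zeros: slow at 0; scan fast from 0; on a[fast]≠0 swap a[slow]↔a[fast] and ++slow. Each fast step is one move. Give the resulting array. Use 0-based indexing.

slow=0 fast=0: a[fast]=0, fast++
slow=0 fast=1: a[fast]=0, fast++
slow=0 fast=2: a[fast]=0, fast++
slow=0 fast=3: a[fast]=0, fast++
slow=0 fast=4: a[fast]=1≠0 swap→a[0]=1, slow++,fast++
slow=1 fast=5: a[fast]=0, fast++
slow=1 fast=6: a[fast]=0, fast++
slow=1 fast=7: a[fast]=8≠0 swap→a[1]=8, slow++,fast++
slow=2 fast=8: a[fast]=3≠0 swap→a[2]=3, slow++,fast++

[1, 8, 3, 0, 0, 0, 0, 0, 0]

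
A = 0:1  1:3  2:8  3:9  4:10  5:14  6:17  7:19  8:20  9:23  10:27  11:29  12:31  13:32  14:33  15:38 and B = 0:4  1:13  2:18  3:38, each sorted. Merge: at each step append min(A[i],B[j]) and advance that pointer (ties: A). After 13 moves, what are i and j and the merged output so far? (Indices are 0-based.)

i=10, j=3, merged so far=[1, 3, 4, 8, 9, 10, 13, 14, 17, 18, 19, 20, 23]

[i=0,j=0] A[i]=1<=B[j]=4 take 1 → i++
[i=1,j=0] A[i]=3<=B[j]=4 take 3 → i++
[i=2,j=0] A[i]=8>B[j]=4 take 4 → j++
[i=2,j=1] A[i]=8<=B[j]=13 take 8 → i++
[i=3,j=1] A[i]=9<=B[j]=13 take 9 → i++
[i=4,j=1] A[i]=10<=B[j]=13 take 10 → i++
[i=5,j=1] A[i]=14>B[j]=13 take 13 → j++
[i=5,j=2] A[i]=14<=B[j]=18 take 14 → i++
[i=6,j=2] A[i]=17<=B[j]=18 take 17 → i++
[i=7,j=2] A[i]=19>B[j]=18 take 18 → j++
[i=7,j=3] A[i]=19<=B[j]=38 take 19 → i++
[i=8,j=3] A[i]=20<=B[j]=38 take 20 → i++
[i=9,j=3] A[i]=23<=B[j]=38 take 23 → i++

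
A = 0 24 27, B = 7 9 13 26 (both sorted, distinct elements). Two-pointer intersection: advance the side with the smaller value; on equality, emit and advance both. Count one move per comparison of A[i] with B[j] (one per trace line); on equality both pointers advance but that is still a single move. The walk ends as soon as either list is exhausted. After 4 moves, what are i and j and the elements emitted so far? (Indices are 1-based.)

[i=1,j=1] 0<7 → i++
[i=2,j=1] 24>7 → j++
[i=2,j=2] 24>9 → j++
[i=2,j=3] 24>13 → j++

i=2, j=4, emitted=[]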